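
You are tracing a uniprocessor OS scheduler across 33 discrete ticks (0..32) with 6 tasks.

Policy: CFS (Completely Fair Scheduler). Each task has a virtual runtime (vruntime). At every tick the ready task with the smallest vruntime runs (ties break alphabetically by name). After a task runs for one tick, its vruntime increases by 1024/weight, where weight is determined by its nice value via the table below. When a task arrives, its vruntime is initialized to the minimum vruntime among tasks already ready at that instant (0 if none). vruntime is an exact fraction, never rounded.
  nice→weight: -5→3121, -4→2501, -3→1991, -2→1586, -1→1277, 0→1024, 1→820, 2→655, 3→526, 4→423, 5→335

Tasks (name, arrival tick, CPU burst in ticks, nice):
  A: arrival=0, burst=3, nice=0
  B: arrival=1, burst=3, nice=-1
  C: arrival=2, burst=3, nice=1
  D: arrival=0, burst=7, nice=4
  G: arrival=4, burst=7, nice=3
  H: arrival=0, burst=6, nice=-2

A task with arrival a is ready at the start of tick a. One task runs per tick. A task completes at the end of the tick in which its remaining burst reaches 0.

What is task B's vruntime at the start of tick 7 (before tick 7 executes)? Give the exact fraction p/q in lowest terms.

t=0: vr[A=0 D=0 H=0] → run A
t=1: vr[A=1 B=0 D=0 H=0] → run B
t=2: vr[A=1 B=1024/1277 C=0 D=0 H=0] → run C
t=3: vr[A=1 B=1024/1277 C=256/205 D=0 H=0] → run D
t=4: vr[A=1 B=1024/1277 C=256/205 D=1024/423 G=0 H=0] → run G
t=5: vr[A=1 B=1024/1277 C=256/205 D=1024/423 G=512/263 H=0] → run H
t=6: vr[A=1 B=1024/1277 C=256/205 D=1024/423 G=512/263 H=512/793] → run H
t=7: vr[A=1 B=1024/1277 C=256/205 D=1024/423 G=512/263 H=1024/793] → run B
t=8: vr[A=1 B=2048/1277 C=256/205 D=1024/423 G=512/263 H=1024/793] → run A
t=9: vr[A=2 B=2048/1277 C=256/205 D=1024/423 G=512/263 H=1024/793] → run C
t=10: vr[A=2 B=2048/1277 C=512/205 D=1024/423 G=512/263 H=1024/793] → run H
t=11: vr[A=2 B=2048/1277 C=512/205 D=1024/423 G=512/263 H=1536/793] → run B
t=12: vr[A=2 C=512/205 D=1024/423 G=512/263 H=1536/793] → run H
t=13: vr[A=2 C=512/205 D=1024/423 G=512/263 H=2048/793] → run G
t=14: vr[A=2 C=512/205 D=1024/423 G=1024/263 H=2048/793] → run A
t=15: vr[C=512/205 D=1024/423 G=1024/263 H=2048/793] → run D
t=16: vr[C=512/205 D=2048/423 G=1024/263 H=2048/793] → run C
t=17: vr[D=2048/423 G=1024/263 H=2048/793] → run H
t=18: vr[D=2048/423 G=1024/263 H=2560/793] → run H
t=19: vr[D=2048/423 G=1024/263] → run G
t=20: vr[D=2048/423 G=1536/263] → run D
t=21: vr[D=1024/141 G=1536/263] → run G
t=22: vr[D=1024/141 G=2048/263] → run D
t=23: vr[D=4096/423 G=2048/263] → run G
t=24: vr[D=4096/423 G=2560/263] → run D
t=25: vr[D=5120/423 G=2560/263] → run G
t=26: vr[D=5120/423 G=3072/263] → run G
t=27: vr[D=5120/423] → run D
t=28: vr[D=2048/141] → run D
t=29: (idle)
t=30: (idle)
t=31: (idle)
t=32: (idle)

vruntime(B, start of tick 7) = 1024/1277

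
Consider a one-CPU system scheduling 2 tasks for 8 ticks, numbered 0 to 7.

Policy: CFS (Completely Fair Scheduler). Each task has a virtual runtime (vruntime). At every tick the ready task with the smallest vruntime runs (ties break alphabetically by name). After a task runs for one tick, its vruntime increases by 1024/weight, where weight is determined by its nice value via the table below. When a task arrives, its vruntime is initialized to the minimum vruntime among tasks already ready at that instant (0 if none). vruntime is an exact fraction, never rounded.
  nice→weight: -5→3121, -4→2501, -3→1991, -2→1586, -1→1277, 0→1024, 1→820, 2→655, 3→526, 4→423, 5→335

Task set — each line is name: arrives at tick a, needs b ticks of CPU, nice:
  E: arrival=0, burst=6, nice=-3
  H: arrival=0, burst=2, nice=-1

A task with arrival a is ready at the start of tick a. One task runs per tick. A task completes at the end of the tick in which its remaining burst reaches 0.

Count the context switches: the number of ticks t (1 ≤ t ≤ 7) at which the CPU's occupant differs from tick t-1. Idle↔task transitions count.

context switches = 4

t=0: vr[E=0 H=0] → run E
t=1: vr[E=1024/1991 H=0] → run H
t=2: vr[E=1024/1991 H=1024/1277] → run E
t=3: vr[E=2048/1991 H=1024/1277] → run H
t=4: vr[E=2048/1991] → run E
t=5: vr[E=3072/1991] → run E
t=6: vr[E=4096/1991] → run E
t=7: vr[E=5120/1991] → run E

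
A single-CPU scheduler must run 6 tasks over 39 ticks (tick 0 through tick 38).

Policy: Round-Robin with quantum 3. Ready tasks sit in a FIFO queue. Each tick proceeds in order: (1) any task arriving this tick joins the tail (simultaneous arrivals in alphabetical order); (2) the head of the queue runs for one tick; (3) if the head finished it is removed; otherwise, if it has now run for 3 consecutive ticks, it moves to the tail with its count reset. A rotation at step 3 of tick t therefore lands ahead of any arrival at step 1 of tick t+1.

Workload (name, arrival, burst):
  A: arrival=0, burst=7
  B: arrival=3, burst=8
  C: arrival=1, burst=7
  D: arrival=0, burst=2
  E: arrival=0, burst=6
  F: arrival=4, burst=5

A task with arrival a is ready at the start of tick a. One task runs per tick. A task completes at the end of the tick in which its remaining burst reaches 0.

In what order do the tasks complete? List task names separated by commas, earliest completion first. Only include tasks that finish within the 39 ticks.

t=0: queue=[A,D,E] q_used=0 → run A
t=1: queue=[A,D,E,C] q_used=1 → run A
t=2: queue=[A,D,E,C] q_used=2 → run A
t=3: queue=[D,E,C,A,B] q_used=0 → run D
t=4: queue=[D,E,C,A,B,F] q_used=1 → run D
t=5: queue=[E,C,A,B,F] q_used=0 → run E
t=6: queue=[E,C,A,B,F] q_used=1 → run E
t=7: queue=[E,C,A,B,F] q_used=2 → run E
t=8: queue=[C,A,B,F,E] q_used=0 → run C
t=9: queue=[C,A,B,F,E] q_used=1 → run C
t=10: queue=[C,A,B,F,E] q_used=2 → run C
t=11: queue=[A,B,F,E,C] q_used=0 → run A
t=12: queue=[A,B,F,E,C] q_used=1 → run A
t=13: queue=[A,B,F,E,C] q_used=2 → run A
t=14: queue=[B,F,E,C,A] q_used=0 → run B
t=15: queue=[B,F,E,C,A] q_used=1 → run B
t=16: queue=[B,F,E,C,A] q_used=2 → run B
t=17: queue=[F,E,C,A,B] q_used=0 → run F
t=18: queue=[F,E,C,A,B] q_used=1 → run F
t=19: queue=[F,E,C,A,B] q_used=2 → run F
t=20: queue=[E,C,A,B,F] q_used=0 → run E
t=21: queue=[E,C,A,B,F] q_used=1 → run E
t=22: queue=[E,C,A,B,F] q_used=2 → run E
t=23: queue=[C,A,B,F] q_used=0 → run C
t=24: queue=[C,A,B,F] q_used=1 → run C
t=25: queue=[C,A,B,F] q_used=2 → run C
t=26: queue=[A,B,F,C] q_used=0 → run A
t=27: queue=[B,F,C] q_used=0 → run B
t=28: queue=[B,F,C] q_used=1 → run B
t=29: queue=[B,F,C] q_used=2 → run B
t=30: queue=[F,C,B] q_used=0 → run F
t=31: queue=[F,C,B] q_used=1 → run F
t=32: queue=[C,B] q_used=0 → run C
t=33: queue=[B] q_used=0 → run B
t=34: queue=[B] q_used=1 → run B
t=35: (idle)
t=36: (idle)
t=37: (idle)
t=38: (idle)

completion order = D, E, A, F, C, B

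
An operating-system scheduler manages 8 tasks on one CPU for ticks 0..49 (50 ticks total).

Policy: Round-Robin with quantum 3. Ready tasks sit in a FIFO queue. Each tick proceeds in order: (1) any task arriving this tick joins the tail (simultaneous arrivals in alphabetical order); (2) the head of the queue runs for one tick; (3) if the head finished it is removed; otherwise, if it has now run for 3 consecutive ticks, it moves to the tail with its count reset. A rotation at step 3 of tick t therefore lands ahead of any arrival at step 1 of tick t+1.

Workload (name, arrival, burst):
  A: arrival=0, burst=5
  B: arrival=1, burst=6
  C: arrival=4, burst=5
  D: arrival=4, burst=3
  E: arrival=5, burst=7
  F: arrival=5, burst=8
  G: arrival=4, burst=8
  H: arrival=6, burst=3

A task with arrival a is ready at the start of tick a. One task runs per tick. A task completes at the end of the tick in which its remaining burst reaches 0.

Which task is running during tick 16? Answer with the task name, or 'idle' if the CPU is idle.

t=0: queue=[A] q_used=0 → run A
t=1: queue=[A,B] q_used=1 → run A
t=2: queue=[A,B] q_used=2 → run A
t=3: queue=[B,A] q_used=0 → run B
t=4: queue=[B,A,C,D,G] q_used=1 → run B
t=5: queue=[B,A,C,D,G,E,F] q_used=2 → run B
t=6: queue=[A,C,D,G,E,F,B,H] q_used=0 → run A
t=7: queue=[A,C,D,G,E,F,B,H] q_used=1 → run A
t=8: queue=[C,D,G,E,F,B,H] q_used=0 → run C
t=9: queue=[C,D,G,E,F,B,H] q_used=1 → run C
t=10: queue=[C,D,G,E,F,B,H] q_used=2 → run C
t=11: queue=[D,G,E,F,B,H,C] q_used=0 → run D
t=12: queue=[D,G,E,F,B,H,C] q_used=1 → run D
t=13: queue=[D,G,E,F,B,H,C] q_used=2 → run D
t=14: queue=[G,E,F,B,H,C] q_used=0 → run G
t=15: queue=[G,E,F,B,H,C] q_used=1 → run G
t=16: queue=[G,E,F,B,H,C] q_used=2 → run G
t=17: queue=[E,F,B,H,C,G] q_used=0 → run E
t=18: queue=[E,F,B,H,C,G] q_used=1 → run E
t=19: queue=[E,F,B,H,C,G] q_used=2 → run E
t=20: queue=[F,B,H,C,G,E] q_used=0 → run F
t=21: queue=[F,B,H,C,G,E] q_used=1 → run F
t=22: queue=[F,B,H,C,G,E] q_used=2 → run F
t=23: queue=[B,H,C,G,E,F] q_used=0 → run B
t=24: queue=[B,H,C,G,E,F] q_used=1 → run B
t=25: queue=[B,H,C,G,E,F] q_used=2 → run B
t=26: queue=[H,C,G,E,F] q_used=0 → run H
t=27: queue=[H,C,G,E,F] q_used=1 → run H
t=28: queue=[H,C,G,E,F] q_used=2 → run H
t=29: queue=[C,G,E,F] q_used=0 → run C
t=30: queue=[C,G,E,F] q_used=1 → run C
t=31: queue=[G,E,F] q_used=0 → run G
t=32: queue=[G,E,F] q_used=1 → run G
t=33: queue=[G,E,F] q_used=2 → run G
t=34: queue=[E,F,G] q_used=0 → run E
t=35: queue=[E,F,G] q_used=1 → run E
t=36: queue=[E,F,G] q_used=2 → run E
t=37: queue=[F,G,E] q_used=0 → run F
t=38: queue=[F,G,E] q_used=1 → run F
t=39: queue=[F,G,E] q_used=2 → run F
t=40: queue=[G,E,F] q_used=0 → run G
t=41: queue=[G,E,F] q_used=1 → run G
t=42: queue=[E,F] q_used=0 → run E
t=43: queue=[F] q_used=0 → run F
t=44: queue=[F] q_used=1 → run F
t=45: (idle)
t=46: (idle)
t=47: (idle)
t=48: (idle)
t=49: (idle)

running at tick 16 = G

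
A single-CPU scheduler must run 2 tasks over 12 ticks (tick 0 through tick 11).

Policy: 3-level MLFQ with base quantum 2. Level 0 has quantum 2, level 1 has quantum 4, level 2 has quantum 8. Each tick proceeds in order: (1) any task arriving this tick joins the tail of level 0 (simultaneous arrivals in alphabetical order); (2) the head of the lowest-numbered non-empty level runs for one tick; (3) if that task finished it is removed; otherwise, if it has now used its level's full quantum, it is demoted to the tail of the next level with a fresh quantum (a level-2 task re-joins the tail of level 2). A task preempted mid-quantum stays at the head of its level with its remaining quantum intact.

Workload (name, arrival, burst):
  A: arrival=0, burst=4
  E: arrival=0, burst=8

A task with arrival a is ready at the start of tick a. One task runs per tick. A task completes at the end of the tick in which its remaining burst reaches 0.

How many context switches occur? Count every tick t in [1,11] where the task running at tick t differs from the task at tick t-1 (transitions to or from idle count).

t=0: L0/L1/L2 = AE/-/- → run A
t=1: L0/L1/L2 = AE/-/- → run A
t=2: L0/L1/L2 = E/A/- → run E
t=3: L0/L1/L2 = E/A/- → run E
t=4: L0/L1/L2 = -/AE/- → run A
t=5: L0/L1/L2 = -/AE/- → run A
t=6: L0/L1/L2 = -/E/- → run E
t=7: L0/L1/L2 = -/E/- → run E
t=8: L0/L1/L2 = -/E/- → run E
t=9: L0/L1/L2 = -/E/- → run E
t=10: L0/L1/L2 = -/-/E → run E
t=11: L0/L1/L2 = -/-/E → run E

context switches = 3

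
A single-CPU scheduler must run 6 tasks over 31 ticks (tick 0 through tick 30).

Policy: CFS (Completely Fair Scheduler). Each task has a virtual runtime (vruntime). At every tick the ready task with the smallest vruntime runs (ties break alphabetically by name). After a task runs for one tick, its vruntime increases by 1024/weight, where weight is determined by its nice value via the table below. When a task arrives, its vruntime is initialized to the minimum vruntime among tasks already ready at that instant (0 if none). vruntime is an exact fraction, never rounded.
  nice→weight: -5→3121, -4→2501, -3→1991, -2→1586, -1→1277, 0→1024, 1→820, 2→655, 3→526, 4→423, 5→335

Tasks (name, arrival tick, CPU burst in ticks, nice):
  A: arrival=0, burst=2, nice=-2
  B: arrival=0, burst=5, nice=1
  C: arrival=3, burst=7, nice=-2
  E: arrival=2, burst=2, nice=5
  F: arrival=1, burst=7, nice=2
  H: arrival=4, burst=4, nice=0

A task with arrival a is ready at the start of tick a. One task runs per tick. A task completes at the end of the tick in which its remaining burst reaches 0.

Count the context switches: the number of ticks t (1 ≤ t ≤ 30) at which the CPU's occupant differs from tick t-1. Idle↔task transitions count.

t=0: vr[A=0 B=0] → run A
t=1: vr[A=512/793 B=0 F=0] → run B
t=2: vr[A=512/793 B=256/205 E=0 F=0] → run E
t=3: vr[A=512/793 B=256/205 C=0 E=1024/335 F=0] → run C
t=4: vr[A=512/793 B=256/205 C=512/793 E=1024/335 F=0 H=0] → run F
t=5: vr[A=512/793 B=256/205 C=512/793 E=1024/335 F=1024/655 H=0] → run H
t=6: vr[A=512/793 B=256/205 C=512/793 E=1024/335 F=1024/655 H=1] → run A
t=7: vr[B=256/205 C=512/793 E=1024/335 F=1024/655 H=1] → run C
t=8: vr[B=256/205 C=1024/793 E=1024/335 F=1024/655 H=1] → run H
t=9: vr[B=256/205 C=1024/793 E=1024/335 F=1024/655 H=2] → run B
t=10: vr[B=512/205 C=1024/793 E=1024/335 F=1024/655 H=2] → run C
t=11: vr[B=512/205 C=1536/793 E=1024/335 F=1024/655 H=2] → run F
t=12: vr[B=512/205 C=1536/793 E=1024/335 F=2048/655 H=2] → run C
t=13: vr[B=512/205 C=2048/793 E=1024/335 F=2048/655 H=2] → run H
t=14: vr[B=512/205 C=2048/793 E=1024/335 F=2048/655 H=3] → run B
t=15: vr[B=768/205 C=2048/793 E=1024/335 F=2048/655 H=3] → run C
t=16: vr[B=768/205 C=2560/793 E=1024/335 F=2048/655 H=3] → run H
t=17: vr[B=768/205 C=2560/793 E=1024/335 F=2048/655] → run E
t=18: vr[B=768/205 C=2560/793 F=2048/655] → run F
t=19: vr[B=768/205 C=2560/793 F=3072/655] → run C
t=20: vr[B=768/205 C=3072/793 F=3072/655] → run B
t=21: vr[B=1024/205 C=3072/793 F=3072/655] → run C
t=22: vr[B=1024/205 F=3072/655] → run F
t=23: vr[B=1024/205 F=4096/655] → run B
t=24: vr[F=4096/655] → run F
t=25: vr[F=1024/131] → run F
t=26: vr[F=6144/655] → run F
t=27: (idle)
t=28: (idle)
t=29: (idle)
t=30: (idle)

context switches = 25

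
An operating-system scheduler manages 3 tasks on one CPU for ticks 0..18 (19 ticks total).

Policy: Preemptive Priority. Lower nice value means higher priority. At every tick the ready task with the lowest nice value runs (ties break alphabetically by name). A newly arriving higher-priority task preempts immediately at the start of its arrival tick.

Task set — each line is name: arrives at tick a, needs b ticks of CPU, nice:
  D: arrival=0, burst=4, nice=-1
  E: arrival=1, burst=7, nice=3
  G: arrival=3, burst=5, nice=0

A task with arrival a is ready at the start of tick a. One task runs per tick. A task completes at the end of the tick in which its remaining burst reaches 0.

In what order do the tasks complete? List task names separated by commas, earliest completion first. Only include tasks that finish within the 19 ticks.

completion order = D, G, E

t=0: ready={D} → run D
t=1: ready={D,E} → run D
t=2: ready={D,E} → run D
t=3: ready={D,E,G} → run D
t=4: ready={E,G} → run G
t=5: ready={E,G} → run G
t=6: ready={E,G} → run G
t=7: ready={E,G} → run G
t=8: ready={E,G} → run G
t=9: ready={E} → run E
t=10: ready={E} → run E
t=11: ready={E} → run E
t=12: ready={E} → run E
t=13: ready={E} → run E
t=14: ready={E} → run E
t=15: ready={E} → run E
t=16: (idle)
t=17: (idle)
t=18: (idle)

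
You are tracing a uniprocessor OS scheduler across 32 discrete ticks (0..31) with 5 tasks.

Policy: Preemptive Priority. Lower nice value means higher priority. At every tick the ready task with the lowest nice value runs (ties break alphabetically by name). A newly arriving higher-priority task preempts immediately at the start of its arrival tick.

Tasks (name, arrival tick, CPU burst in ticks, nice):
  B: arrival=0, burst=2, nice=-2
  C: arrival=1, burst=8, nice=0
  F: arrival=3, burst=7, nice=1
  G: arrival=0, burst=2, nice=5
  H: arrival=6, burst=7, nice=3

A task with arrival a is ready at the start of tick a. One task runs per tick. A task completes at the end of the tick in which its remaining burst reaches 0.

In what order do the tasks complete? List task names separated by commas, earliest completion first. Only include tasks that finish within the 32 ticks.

completion order = B, C, F, H, G

t=0: ready={B,G} → run B
t=1: ready={B,C,G} → run B
t=2: ready={C,G} → run C
t=3: ready={C,F,G} → run C
t=4: ready={C,F,G} → run C
t=5: ready={C,F,G} → run C
t=6: ready={C,F,G,H} → run C
t=7: ready={C,F,G,H} → run C
t=8: ready={C,F,G,H} → run C
t=9: ready={C,F,G,H} → run C
t=10: ready={F,G,H} → run F
t=11: ready={F,G,H} → run F
t=12: ready={F,G,H} → run F
t=13: ready={F,G,H} → run F
t=14: ready={F,G,H} → run F
t=15: ready={F,G,H} → run F
t=16: ready={F,G,H} → run F
t=17: ready={G,H} → run H
t=18: ready={G,H} → run H
t=19: ready={G,H} → run H
t=20: ready={G,H} → run H
t=21: ready={G,H} → run H
t=22: ready={G,H} → run H
t=23: ready={G,H} → run H
t=24: ready={G} → run G
t=25: ready={G} → run G
t=26: (idle)
t=27: (idle)
t=28: (idle)
t=29: (idle)
t=30: (idle)
t=31: (idle)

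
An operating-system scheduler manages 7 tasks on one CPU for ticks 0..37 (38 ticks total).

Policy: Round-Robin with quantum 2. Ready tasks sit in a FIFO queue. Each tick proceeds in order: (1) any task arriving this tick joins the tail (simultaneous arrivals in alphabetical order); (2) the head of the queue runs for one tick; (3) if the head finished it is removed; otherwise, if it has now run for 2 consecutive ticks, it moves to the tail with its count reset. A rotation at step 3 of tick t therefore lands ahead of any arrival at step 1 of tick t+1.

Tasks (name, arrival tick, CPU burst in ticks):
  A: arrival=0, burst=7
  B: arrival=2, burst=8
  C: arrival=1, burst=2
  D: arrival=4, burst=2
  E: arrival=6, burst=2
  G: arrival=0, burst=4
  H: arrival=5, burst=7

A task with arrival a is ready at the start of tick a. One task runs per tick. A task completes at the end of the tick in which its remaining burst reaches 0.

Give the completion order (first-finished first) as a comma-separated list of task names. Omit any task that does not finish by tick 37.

t=0: queue=[A,G] q_used=0 → run A
t=1: queue=[A,G,C] q_used=1 → run A
t=2: queue=[G,C,A,B] q_used=0 → run G
t=3: queue=[G,C,A,B] q_used=1 → run G
t=4: queue=[C,A,B,G,D] q_used=0 → run C
t=5: queue=[C,A,B,G,D,H] q_used=1 → run C
t=6: queue=[A,B,G,D,H,E] q_used=0 → run A
t=7: queue=[A,B,G,D,H,E] q_used=1 → run A
t=8: queue=[B,G,D,H,E,A] q_used=0 → run B
t=9: queue=[B,G,D,H,E,A] q_used=1 → run B
t=10: queue=[G,D,H,E,A,B] q_used=0 → run G
t=11: queue=[G,D,H,E,A,B] q_used=1 → run G
t=12: queue=[D,H,E,A,B] q_used=0 → run D
t=13: queue=[D,H,E,A,B] q_used=1 → run D
t=14: queue=[H,E,A,B] q_used=0 → run H
t=15: queue=[H,E,A,B] q_used=1 → run H
t=16: queue=[E,A,B,H] q_used=0 → run E
t=17: queue=[E,A,B,H] q_used=1 → run E
t=18: queue=[A,B,H] q_used=0 → run A
t=19: queue=[A,B,H] q_used=1 → run A
t=20: queue=[B,H,A] q_used=0 → run B
t=21: queue=[B,H,A] q_used=1 → run B
t=22: queue=[H,A,B] q_used=0 → run H
t=23: queue=[H,A,B] q_used=1 → run H
t=24: queue=[A,B,H] q_used=0 → run A
t=25: queue=[B,H] q_used=0 → run B
t=26: queue=[B,H] q_used=1 → run B
t=27: queue=[H,B] q_used=0 → run H
t=28: queue=[H,B] q_used=1 → run H
t=29: queue=[B,H] q_used=0 → run B
t=30: queue=[B,H] q_used=1 → run B
t=31: queue=[H] q_used=0 → run H
t=32: (idle)
t=33: (idle)
t=34: (idle)
t=35: (idle)
t=36: (idle)
t=37: (idle)

completion order = C, G, D, E, A, B, H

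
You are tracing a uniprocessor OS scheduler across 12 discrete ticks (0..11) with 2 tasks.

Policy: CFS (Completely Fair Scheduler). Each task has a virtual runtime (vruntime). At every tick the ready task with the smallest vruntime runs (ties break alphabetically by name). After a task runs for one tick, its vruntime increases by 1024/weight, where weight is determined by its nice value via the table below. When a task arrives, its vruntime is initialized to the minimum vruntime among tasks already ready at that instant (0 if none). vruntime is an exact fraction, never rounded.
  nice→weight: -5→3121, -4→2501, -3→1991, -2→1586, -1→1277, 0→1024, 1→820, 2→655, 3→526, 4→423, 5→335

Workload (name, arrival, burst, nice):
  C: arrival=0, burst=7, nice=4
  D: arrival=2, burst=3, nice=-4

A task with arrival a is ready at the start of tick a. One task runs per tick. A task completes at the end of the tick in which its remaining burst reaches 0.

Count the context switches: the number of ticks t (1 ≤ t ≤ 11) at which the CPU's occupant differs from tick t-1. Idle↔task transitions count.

context switches = 3

t=0: vr[C=0] → run C
t=1: vr[C=1024/423] → run C
t=2: vr[C=2048/423 D=2048/423] → run C
t=3: vr[C=1024/141 D=2048/423] → run D
t=4: vr[C=1024/141 D=5555200/1057923] → run D
t=5: vr[C=1024/141 D=5988352/1057923] → run D
t=6: vr[C=1024/141] → run C
t=7: vr[C=4096/423] → run C
t=8: vr[C=5120/423] → run C
t=9: vr[C=2048/141] → run C
t=10: (idle)
t=11: (idle)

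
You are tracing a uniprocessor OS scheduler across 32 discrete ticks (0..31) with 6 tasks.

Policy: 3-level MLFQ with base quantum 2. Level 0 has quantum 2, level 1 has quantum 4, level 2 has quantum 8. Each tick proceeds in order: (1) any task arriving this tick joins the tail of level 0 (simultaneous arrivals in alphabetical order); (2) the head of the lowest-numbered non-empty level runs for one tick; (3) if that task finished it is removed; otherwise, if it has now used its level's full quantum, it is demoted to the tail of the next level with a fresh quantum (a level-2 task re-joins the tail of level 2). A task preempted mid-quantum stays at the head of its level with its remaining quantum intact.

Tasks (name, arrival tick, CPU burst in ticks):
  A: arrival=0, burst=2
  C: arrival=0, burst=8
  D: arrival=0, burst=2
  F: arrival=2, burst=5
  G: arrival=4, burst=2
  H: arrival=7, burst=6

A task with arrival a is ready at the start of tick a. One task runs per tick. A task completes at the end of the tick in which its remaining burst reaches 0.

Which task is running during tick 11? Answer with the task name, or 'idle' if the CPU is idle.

t=0: L0/L1/L2 = ACD/-/- → run A
t=1: L0/L1/L2 = ACD/-/- → run A
t=2: L0/L1/L2 = CDF/-/- → run C
t=3: L0/L1/L2 = CDF/-/- → run C
t=4: L0/L1/L2 = DFG/C/- → run D
t=5: L0/L1/L2 = DFG/C/- → run D
t=6: L0/L1/L2 = FG/C/- → run F
t=7: L0/L1/L2 = FGH/C/- → run F
t=8: L0/L1/L2 = GH/CF/- → run G
t=9: L0/L1/L2 = GH/CF/- → run G
t=10: L0/L1/L2 = H/CF/- → run H
t=11: L0/L1/L2 = H/CF/- → run H
t=12: L0/L1/L2 = -/CFH/- → run C
t=13: L0/L1/L2 = -/CFH/- → run C
t=14: L0/L1/L2 = -/CFH/- → run C
t=15: L0/L1/L2 = -/CFH/- → run C
t=16: L0/L1/L2 = -/FH/C → run F
t=17: L0/L1/L2 = -/FH/C → run F
t=18: L0/L1/L2 = -/FH/C → run F
t=19: L0/L1/L2 = -/H/C → run H
t=20: L0/L1/L2 = -/H/C → run H
t=21: L0/L1/L2 = -/H/C → run H
t=22: L0/L1/L2 = -/H/C → run H
t=23: L0/L1/L2 = -/-/C → run C
t=24: L0/L1/L2 = -/-/C → run C
t=25: (idle)
t=26: (idle)
t=27: (idle)
t=28: (idle)
t=29: (idle)
t=30: (idle)
t=31: (idle)

running at tick 11 = H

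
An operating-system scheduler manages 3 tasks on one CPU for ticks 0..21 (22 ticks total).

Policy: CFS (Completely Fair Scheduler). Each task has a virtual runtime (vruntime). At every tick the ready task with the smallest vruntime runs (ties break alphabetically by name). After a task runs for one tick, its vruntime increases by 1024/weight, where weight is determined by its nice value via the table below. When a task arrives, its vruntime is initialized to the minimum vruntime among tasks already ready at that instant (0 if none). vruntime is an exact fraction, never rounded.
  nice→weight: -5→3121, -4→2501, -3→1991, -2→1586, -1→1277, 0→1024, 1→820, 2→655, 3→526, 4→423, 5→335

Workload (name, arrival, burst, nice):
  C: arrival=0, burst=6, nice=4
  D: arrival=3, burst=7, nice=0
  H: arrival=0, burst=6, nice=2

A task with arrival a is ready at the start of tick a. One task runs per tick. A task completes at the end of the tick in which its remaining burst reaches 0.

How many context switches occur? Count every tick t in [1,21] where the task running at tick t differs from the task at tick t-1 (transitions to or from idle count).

context switches = 16

t=0: vr[C=0 H=0] → run C
t=1: vr[C=1024/423 H=0] → run H
t=2: vr[C=1024/423 H=1024/655] → run H
t=3: vr[C=1024/423 D=1024/423 H=2048/655] → run C
t=4: vr[C=2048/423 D=1024/423 H=2048/655] → run D
t=5: vr[C=2048/423 D=1447/423 H=2048/655] → run H
t=6: vr[C=2048/423 D=1447/423 H=3072/655] → run D
t=7: vr[C=2048/423 D=1870/423 H=3072/655] → run D
t=8: vr[C=2048/423 D=2293/423 H=3072/655] → run H
t=9: vr[C=2048/423 D=2293/423 H=4096/655] → run C
t=10: vr[C=1024/141 D=2293/423 H=4096/655] → run D
t=11: vr[C=1024/141 D=2716/423 H=4096/655] → run H
t=12: vr[C=1024/141 D=2716/423 H=1024/131] → run D
t=13: vr[C=1024/141 D=3139/423 H=1024/131] → run C
t=14: vr[C=4096/423 D=3139/423 H=1024/131] → run D
t=15: vr[C=4096/423 D=3562/423 H=1024/131] → run H
t=16: vr[C=4096/423 D=3562/423] → run D
t=17: vr[C=4096/423] → run C
t=18: vr[C=5120/423] → run C
t=19: (idle)
t=20: (idle)
t=21: (idle)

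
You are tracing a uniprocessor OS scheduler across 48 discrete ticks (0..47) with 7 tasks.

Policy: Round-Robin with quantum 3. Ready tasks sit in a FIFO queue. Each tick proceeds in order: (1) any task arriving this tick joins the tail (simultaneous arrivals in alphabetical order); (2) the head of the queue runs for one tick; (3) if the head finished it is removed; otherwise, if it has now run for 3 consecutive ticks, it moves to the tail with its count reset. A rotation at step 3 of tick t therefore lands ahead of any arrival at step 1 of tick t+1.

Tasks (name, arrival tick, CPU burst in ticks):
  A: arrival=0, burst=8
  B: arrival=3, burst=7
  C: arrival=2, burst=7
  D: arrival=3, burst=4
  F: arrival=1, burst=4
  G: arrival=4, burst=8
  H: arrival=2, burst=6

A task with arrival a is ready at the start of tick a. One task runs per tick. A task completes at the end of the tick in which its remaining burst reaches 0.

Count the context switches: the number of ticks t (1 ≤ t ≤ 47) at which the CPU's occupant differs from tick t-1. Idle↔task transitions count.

context switches = 18

t=0: queue=[A] q_used=0 → run A
t=1: queue=[A,F] q_used=1 → run A
t=2: queue=[A,F,C,H] q_used=2 → run A
t=3: queue=[F,C,H,A,B,D] q_used=0 → run F
t=4: queue=[F,C,H,A,B,D,G] q_used=1 → run F
t=5: queue=[F,C,H,A,B,D,G] q_used=2 → run F
t=6: queue=[C,H,A,B,D,G,F] q_used=0 → run C
t=7: queue=[C,H,A,B,D,G,F] q_used=1 → run C
t=8: queue=[C,H,A,B,D,G,F] q_used=2 → run C
t=9: queue=[H,A,B,D,G,F,C] q_used=0 → run H
t=10: queue=[H,A,B,D,G,F,C] q_used=1 → run H
t=11: queue=[H,A,B,D,G,F,C] q_used=2 → run H
t=12: queue=[A,B,D,G,F,C,H] q_used=0 → run A
t=13: queue=[A,B,D,G,F,C,H] q_used=1 → run A
t=14: queue=[A,B,D,G,F,C,H] q_used=2 → run A
t=15: queue=[B,D,G,F,C,H,A] q_used=0 → run B
t=16: queue=[B,D,G,F,C,H,A] q_used=1 → run B
t=17: queue=[B,D,G,F,C,H,A] q_used=2 → run B
t=18: queue=[D,G,F,C,H,A,B] q_used=0 → run D
t=19: queue=[D,G,F,C,H,A,B] q_used=1 → run D
t=20: queue=[D,G,F,C,H,A,B] q_used=2 → run D
t=21: queue=[G,F,C,H,A,B,D] q_used=0 → run G
t=22: queue=[G,F,C,H,A,B,D] q_used=1 → run G
t=23: queue=[G,F,C,H,A,B,D] q_used=2 → run G
t=24: queue=[F,C,H,A,B,D,G] q_used=0 → run F
t=25: queue=[C,H,A,B,D,G] q_used=0 → run C
t=26: queue=[C,H,A,B,D,G] q_used=1 → run C
t=27: queue=[C,H,A,B,D,G] q_used=2 → run C
t=28: queue=[H,A,B,D,G,C] q_used=0 → run H
t=29: queue=[H,A,B,D,G,C] q_used=1 → run H
t=30: queue=[H,A,B,D,G,C] q_used=2 → run H
t=31: queue=[A,B,D,G,C] q_used=0 → run A
t=32: queue=[A,B,D,G,C] q_used=1 → run A
t=33: queue=[B,D,G,C] q_used=0 → run B
t=34: queue=[B,D,G,C] q_used=1 → run B
t=35: queue=[B,D,G,C] q_used=2 → run B
t=36: queue=[D,G,C,B] q_used=0 → run D
t=37: queue=[G,C,B] q_used=0 → run G
t=38: queue=[G,C,B] q_used=1 → run G
t=39: queue=[G,C,B] q_used=2 → run G
t=40: queue=[C,B,G] q_used=0 → run C
t=41: queue=[B,G] q_used=0 → run B
t=42: queue=[G] q_used=0 → run G
t=43: queue=[G] q_used=1 → run G
t=44: (idle)
t=45: (idle)
t=46: (idle)
t=47: (idle)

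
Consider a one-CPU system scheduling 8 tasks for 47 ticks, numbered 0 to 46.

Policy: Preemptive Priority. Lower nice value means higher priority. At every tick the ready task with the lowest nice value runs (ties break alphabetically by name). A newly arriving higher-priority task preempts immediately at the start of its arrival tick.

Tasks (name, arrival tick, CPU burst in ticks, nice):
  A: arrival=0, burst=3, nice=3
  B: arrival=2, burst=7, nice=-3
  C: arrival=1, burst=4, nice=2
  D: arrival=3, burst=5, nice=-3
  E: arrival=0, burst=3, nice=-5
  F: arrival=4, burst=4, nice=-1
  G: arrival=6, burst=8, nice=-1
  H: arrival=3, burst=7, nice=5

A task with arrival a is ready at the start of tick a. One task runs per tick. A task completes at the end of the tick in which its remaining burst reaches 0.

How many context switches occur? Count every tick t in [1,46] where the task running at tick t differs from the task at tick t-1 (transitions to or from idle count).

t=0: ready={A,E} → run E
t=1: ready={A,C,E} → run E
t=2: ready={A,B,C,E} → run E
t=3: ready={A,B,C,D,H} → run B
t=4: ready={A,B,C,D,F,H} → run B
t=5: ready={A,B,C,D,F,H} → run B
t=6: ready={A,B,C,D,F,G,H} → run B
t=7: ready={A,B,C,D,F,G,H} → run B
t=8: ready={A,B,C,D,F,G,H} → run B
t=9: ready={A,B,C,D,F,G,H} → run B
t=10: ready={A,C,D,F,G,H} → run D
t=11: ready={A,C,D,F,G,H} → run D
t=12: ready={A,C,D,F,G,H} → run D
t=13: ready={A,C,D,F,G,H} → run D
t=14: ready={A,C,D,F,G,H} → run D
t=15: ready={A,C,F,G,H} → run F
t=16: ready={A,C,F,G,H} → run F
t=17: ready={A,C,F,G,H} → run F
t=18: ready={A,C,F,G,H} → run F
t=19: ready={A,C,G,H} → run G
t=20: ready={A,C,G,H} → run G
t=21: ready={A,C,G,H} → run G
t=22: ready={A,C,G,H} → run G
t=23: ready={A,C,G,H} → run G
t=24: ready={A,C,G,H} → run G
t=25: ready={A,C,G,H} → run G
t=26: ready={A,C,G,H} → run G
t=27: ready={A,C,H} → run C
t=28: ready={A,C,H} → run C
t=29: ready={A,C,H} → run C
t=30: ready={A,C,H} → run C
t=31: ready={A,H} → run A
t=32: ready={A,H} → run A
t=33: ready={A,H} → run A
t=34: ready={H} → run H
t=35: ready={H} → run H
t=36: ready={H} → run H
t=37: ready={H} → run H
t=38: ready={H} → run H
t=39: ready={H} → run H
t=40: ready={H} → run H
t=41: (idle)
t=42: (idle)
t=43: (idle)
t=44: (idle)
t=45: (idle)
t=46: (idle)

context switches = 8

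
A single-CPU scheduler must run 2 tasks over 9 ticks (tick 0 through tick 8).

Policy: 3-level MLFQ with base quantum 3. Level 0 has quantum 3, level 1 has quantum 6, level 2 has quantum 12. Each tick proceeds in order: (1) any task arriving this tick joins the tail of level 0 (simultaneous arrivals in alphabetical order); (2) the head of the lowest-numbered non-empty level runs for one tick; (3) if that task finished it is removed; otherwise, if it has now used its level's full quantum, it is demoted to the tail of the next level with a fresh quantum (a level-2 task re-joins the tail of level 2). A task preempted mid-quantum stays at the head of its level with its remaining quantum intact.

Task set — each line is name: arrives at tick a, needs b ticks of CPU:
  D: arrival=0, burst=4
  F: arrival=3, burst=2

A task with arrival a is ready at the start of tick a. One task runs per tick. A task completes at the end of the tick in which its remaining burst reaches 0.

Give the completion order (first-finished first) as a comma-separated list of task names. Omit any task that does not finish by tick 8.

completion order = F, D

t=0: L0/L1/L2 = D/-/- → run D
t=1: L0/L1/L2 = D/-/- → run D
t=2: L0/L1/L2 = D/-/- → run D
t=3: L0/L1/L2 = F/D/- → run F
t=4: L0/L1/L2 = F/D/- → run F
t=5: L0/L1/L2 = -/D/- → run D
t=6: (idle)
t=7: (idle)
t=8: (idle)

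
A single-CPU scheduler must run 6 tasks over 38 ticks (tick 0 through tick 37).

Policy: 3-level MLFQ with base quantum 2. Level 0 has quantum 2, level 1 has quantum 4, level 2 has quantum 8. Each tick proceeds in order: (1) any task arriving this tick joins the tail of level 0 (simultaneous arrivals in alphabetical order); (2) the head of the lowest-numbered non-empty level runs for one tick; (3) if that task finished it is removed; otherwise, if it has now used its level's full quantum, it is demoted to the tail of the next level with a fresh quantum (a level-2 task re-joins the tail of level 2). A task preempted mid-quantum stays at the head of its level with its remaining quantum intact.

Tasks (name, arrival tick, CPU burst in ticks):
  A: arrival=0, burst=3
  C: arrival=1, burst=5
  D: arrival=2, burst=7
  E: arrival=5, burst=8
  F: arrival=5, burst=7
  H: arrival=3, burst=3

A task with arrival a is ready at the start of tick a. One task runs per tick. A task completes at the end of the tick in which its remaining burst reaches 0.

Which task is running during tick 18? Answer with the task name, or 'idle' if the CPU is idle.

t=0: L0/L1/L2 = A/-/- → run A
t=1: L0/L1/L2 = AC/-/- → run A
t=2: L0/L1/L2 = CD/A/- → run C
t=3: L0/L1/L2 = CDH/A/- → run C
t=4: L0/L1/L2 = DH/AC/- → run D
t=5: L0/L1/L2 = DHEF/AC/- → run D
t=6: L0/L1/L2 = HEF/ACD/- → run H
t=7: L0/L1/L2 = HEF/ACD/- → run H
t=8: L0/L1/L2 = EF/ACDH/- → run E
t=9: L0/L1/L2 = EF/ACDH/- → run E
t=10: L0/L1/L2 = F/ACDHE/- → run F
t=11: L0/L1/L2 = F/ACDHE/- → run F
t=12: L0/L1/L2 = -/ACDHEF/- → run A
t=13: L0/L1/L2 = -/CDHEF/- → run C
t=14: L0/L1/L2 = -/CDHEF/- → run C
t=15: L0/L1/L2 = -/CDHEF/- → run C
t=16: L0/L1/L2 = -/DHEF/- → run D
t=17: L0/L1/L2 = -/DHEF/- → run D
t=18: L0/L1/L2 = -/DHEF/- → run D
t=19: L0/L1/L2 = -/DHEF/- → run D
t=20: L0/L1/L2 = -/HEF/D → run H
t=21: L0/L1/L2 = -/EF/D → run E
t=22: L0/L1/L2 = -/EF/D → run E
t=23: L0/L1/L2 = -/EF/D → run E
t=24: L0/L1/L2 = -/EF/D → run E
t=25: L0/L1/L2 = -/F/DE → run F
t=26: L0/L1/L2 = -/F/DE → run F
t=27: L0/L1/L2 = -/F/DE → run F
t=28: L0/L1/L2 = -/F/DE → run F
t=29: L0/L1/L2 = -/-/DEF → run D
t=30: L0/L1/L2 = -/-/EF → run E
t=31: L0/L1/L2 = -/-/EF → run E
t=32: L0/L1/L2 = -/-/F → run F
t=33: (idle)
t=34: (idle)
t=35: (idle)
t=36: (idle)
t=37: (idle)

running at tick 18 = D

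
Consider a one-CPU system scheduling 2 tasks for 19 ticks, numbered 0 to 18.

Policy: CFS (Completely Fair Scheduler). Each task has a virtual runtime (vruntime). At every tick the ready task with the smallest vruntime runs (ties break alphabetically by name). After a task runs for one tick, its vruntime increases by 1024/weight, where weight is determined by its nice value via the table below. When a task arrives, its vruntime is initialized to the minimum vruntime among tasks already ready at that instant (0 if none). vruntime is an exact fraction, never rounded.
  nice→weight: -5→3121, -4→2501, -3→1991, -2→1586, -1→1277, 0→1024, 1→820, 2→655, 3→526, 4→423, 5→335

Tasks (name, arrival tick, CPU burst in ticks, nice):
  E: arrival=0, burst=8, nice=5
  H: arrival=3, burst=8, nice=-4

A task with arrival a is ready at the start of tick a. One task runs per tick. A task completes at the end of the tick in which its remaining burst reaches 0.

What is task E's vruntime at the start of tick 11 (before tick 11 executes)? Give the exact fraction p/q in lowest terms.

t=0: vr[E=0] → run E
t=1: vr[E=1024/335] → run E
t=2: vr[E=2048/335] → run E
t=3: vr[E=3072/335 H=3072/335] → run E
t=4: vr[E=4096/335 H=3072/335] → run H
t=5: vr[E=4096/335 H=8026112/837835] → run H
t=6: vr[E=4096/335 H=8369152/837835] → run H
t=7: vr[E=4096/335 H=8712192/837835] → run H
t=8: vr[E=4096/335 H=9055232/837835] → run H
t=9: vr[E=4096/335 H=9398272/837835] → run H
t=10: vr[E=4096/335 H=9741312/837835] → run H
t=11: vr[E=4096/335 H=10084352/837835] → run H
t=12: vr[E=4096/335] → run E
t=13: vr[E=1024/67] → run E
t=14: vr[E=6144/335] → run E
t=15: vr[E=7168/335] → run E
t=16: (idle)
t=17: (idle)
t=18: (idle)

vruntime(E, start of tick 11) = 4096/335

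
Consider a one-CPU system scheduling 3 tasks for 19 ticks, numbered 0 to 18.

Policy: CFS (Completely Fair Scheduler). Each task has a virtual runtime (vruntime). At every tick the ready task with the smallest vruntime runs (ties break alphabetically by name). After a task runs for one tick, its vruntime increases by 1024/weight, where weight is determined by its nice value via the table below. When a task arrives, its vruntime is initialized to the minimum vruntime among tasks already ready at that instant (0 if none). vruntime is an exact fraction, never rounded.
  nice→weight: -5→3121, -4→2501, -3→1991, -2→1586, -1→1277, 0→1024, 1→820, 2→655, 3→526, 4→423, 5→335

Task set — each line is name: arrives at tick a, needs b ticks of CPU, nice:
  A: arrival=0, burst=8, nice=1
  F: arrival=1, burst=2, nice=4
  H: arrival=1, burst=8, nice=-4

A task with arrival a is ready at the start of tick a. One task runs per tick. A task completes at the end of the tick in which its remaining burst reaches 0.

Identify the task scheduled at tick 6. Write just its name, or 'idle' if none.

t=0: vr[A=0] → run A
t=1: vr[A=256/205 F=256/205 H=256/205] → run A
t=2: vr[A=512/205 F=256/205 H=256/205] → run F
t=3: vr[A=512/205 F=318208/86715 H=256/205] → run H
t=4: vr[A=512/205 F=318208/86715 H=20736/12505] → run H
t=5: vr[A=512/205 F=318208/86715 H=25856/12505] → run H
t=6: vr[A=512/205 F=318208/86715 H=30976/12505] → run H
t=7: vr[A=512/205 F=318208/86715 H=36096/12505] → run A
t=8: vr[A=768/205 F=318208/86715 H=36096/12505] → run H
t=9: vr[A=768/205 F=318208/86715 H=41216/12505] → run H
t=10: vr[A=768/205 F=318208/86715 H=46336/12505] → run F
t=11: vr[A=768/205 H=46336/12505] → run H
t=12: vr[A=768/205 H=51456/12505] → run A
t=13: vr[A=1024/205 H=51456/12505] → run H
t=14: vr[A=1024/205] → run A
t=15: vr[A=256/41] → run A
t=16: vr[A=1536/205] → run A
t=17: vr[A=1792/205] → run A
t=18: (idle)

running at tick 6 = H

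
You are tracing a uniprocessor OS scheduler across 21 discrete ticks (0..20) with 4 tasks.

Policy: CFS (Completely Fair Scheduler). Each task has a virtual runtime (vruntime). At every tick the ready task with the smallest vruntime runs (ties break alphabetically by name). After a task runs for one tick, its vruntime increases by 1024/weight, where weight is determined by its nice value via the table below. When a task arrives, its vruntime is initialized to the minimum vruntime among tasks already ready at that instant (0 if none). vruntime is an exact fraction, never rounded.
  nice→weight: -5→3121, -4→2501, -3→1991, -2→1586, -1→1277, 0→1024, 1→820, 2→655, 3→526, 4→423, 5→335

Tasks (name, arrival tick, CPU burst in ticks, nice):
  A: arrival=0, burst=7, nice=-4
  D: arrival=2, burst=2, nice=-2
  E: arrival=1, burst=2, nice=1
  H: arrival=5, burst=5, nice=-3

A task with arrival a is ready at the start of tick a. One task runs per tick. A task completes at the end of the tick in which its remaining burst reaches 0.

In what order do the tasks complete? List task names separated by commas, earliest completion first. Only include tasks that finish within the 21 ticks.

t=0: vr[A=0] → run A
t=1: vr[A=1024/2501 E=1024/2501] → run A
t=2: vr[A=2048/2501 D=1024/2501 E=1024/2501] → run D
t=3: vr[A=2048/2501 D=34304/32513 E=1024/2501] → run E
t=4: vr[A=2048/2501 D=34304/32513 E=20736/12505] → run A
t=5: vr[A=3072/2501 D=34304/32513 E=20736/12505 H=34304/32513] → run D
t=6: vr[A=3072/2501 E=20736/12505 H=34304/32513] → run H
t=7: vr[A=3072/2501 E=20736/12505 H=101592576/64733383] → run A
t=8: vr[A=4096/2501 E=20736/12505 H=101592576/64733383] → run H
t=9: vr[A=4096/2501 E=20736/12505 H=134885888/64733383] → run A
t=10: vr[A=5120/2501 E=20736/12505 H=134885888/64733383] → run E
t=11: vr[A=5120/2501 H=134885888/64733383] → run A
t=12: vr[A=6144/2501 H=134885888/64733383] → run H
t=13: vr[A=6144/2501 H=168179200/64733383] → run A
t=14: vr[H=168179200/64733383] → run H
t=15: vr[H=201472512/64733383] → run H
t=16: (idle)
t=17: (idle)
t=18: (idle)
t=19: (idle)
t=20: (idle)

completion order = D, E, A, H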